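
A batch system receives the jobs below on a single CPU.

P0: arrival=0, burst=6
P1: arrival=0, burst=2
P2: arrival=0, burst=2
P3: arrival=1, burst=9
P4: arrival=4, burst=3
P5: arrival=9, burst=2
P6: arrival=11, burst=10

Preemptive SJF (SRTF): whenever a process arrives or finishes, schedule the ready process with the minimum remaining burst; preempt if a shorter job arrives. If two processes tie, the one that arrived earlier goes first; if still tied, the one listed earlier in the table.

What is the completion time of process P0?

15

Schedule: | P1 0-2 | P2 2-4 | P4 4-7 | P0 7-9 | P5 9-11 | P0 11-15 | P3 15-24 | P6 24-34 |
Completion: P0=15  P1=2  P2=4  P3=24  P4=7  P5=11  P6=34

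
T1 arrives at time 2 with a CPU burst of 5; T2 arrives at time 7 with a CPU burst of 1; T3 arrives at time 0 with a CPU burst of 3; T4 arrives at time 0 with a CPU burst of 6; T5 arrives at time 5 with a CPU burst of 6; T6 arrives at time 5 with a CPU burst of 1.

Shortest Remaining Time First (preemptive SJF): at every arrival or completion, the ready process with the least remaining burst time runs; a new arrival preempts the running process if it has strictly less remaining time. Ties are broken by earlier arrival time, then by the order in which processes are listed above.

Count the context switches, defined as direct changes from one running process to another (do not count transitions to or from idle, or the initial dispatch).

7

Timeline: | T3 0-3 | T1 3-5 | T6 5-6 | T1 6-7 | T2 7-8 | T1 8-10 | T4 10-16 | T5 16-22 |
Completion: T1=10  T2=8  T3=3  T4=16  T5=22  T6=6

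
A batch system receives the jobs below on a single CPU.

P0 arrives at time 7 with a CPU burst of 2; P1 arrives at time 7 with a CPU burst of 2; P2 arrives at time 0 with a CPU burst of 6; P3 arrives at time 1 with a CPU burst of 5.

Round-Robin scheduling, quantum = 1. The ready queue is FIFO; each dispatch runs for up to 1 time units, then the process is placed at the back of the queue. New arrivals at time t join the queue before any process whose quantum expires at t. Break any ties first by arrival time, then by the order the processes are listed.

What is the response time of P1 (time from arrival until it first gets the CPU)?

2

Timeline: | P2 0-1 | P3 1-2 | P2 2-3 | P3 3-4 | P2 4-5 | P3 5-6 | P2 6-7 | P3 7-8 | P0 8-9 | P1 9-10 | P2 10-11 | P3 11-12 | P0 12-13 | P1 13-14 | P2 14-15 |
Completion: P0=13  P1=14  P2=15  P3=12
Response(P1) = first start − arrival = 9 − 7 = 2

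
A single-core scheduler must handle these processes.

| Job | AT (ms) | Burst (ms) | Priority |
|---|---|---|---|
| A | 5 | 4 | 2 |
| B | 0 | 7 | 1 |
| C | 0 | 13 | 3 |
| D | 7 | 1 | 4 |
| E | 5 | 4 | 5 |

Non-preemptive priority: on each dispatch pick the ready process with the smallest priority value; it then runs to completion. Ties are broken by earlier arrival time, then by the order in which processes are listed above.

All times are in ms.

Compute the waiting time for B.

0

Timeline: | B 0-7 | A 7-11 | C 11-24 | D 24-25 | E 25-29 |
Completion: A=11  B=7  C=24  D=25  E=29
Waiting(B) = turnaround − burst = 7 − 7 = 0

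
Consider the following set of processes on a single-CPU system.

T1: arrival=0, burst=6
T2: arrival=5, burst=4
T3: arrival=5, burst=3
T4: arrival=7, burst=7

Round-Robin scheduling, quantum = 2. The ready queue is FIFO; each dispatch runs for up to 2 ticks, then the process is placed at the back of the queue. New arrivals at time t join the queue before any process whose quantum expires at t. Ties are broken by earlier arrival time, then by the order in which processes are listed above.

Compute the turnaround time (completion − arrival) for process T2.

9

Gantt: | T1 0-6 | T2 6-8 | T3 8-10 | T4 10-12 | T2 12-14 | T3 14-15 | T4 15-20 |
Completion: T1=6  T2=14  T3=15  T4=20
Turnaround(T2) = completion − arrival = 14 − 5 = 9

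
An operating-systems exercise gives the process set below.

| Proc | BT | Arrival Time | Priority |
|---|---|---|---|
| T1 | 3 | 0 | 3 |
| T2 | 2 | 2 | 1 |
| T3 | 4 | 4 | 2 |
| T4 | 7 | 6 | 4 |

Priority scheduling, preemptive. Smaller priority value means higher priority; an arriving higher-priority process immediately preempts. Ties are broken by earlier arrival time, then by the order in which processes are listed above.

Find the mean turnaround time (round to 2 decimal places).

6.25

Timeline: | T1 0-2 | T2 2-4 | T3 4-8 | T1 8-9 | T4 9-16 |
Completion: T1=9  T2=4  T3=8  T4=16
Turnaround times: T1=9, T2=2, T3=4, T4=10
Average turnaround = (9+2+4+10) / 4 = 25/4 = 6.25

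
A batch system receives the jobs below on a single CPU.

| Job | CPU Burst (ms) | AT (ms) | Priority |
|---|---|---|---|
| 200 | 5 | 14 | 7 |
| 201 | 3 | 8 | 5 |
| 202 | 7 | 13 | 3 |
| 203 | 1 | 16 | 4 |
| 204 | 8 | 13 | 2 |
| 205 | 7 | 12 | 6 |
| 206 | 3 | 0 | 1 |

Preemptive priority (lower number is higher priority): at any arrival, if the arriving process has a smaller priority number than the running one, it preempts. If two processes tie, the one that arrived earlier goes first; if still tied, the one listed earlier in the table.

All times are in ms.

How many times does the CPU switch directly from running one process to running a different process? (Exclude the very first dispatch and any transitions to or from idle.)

Timeline: | 206 0-3 | idle 3-8 | 201 8-11 | idle 11-12 | 205 12-13 | 204 13-21 | 202 21-28 | 203 28-29 | 205 29-35 | 200 35-40 |
Completion: 200=40  201=11  202=28  203=29  204=21  205=35  206=3
Turnaround (C−A): 200=26  201=3  202=15  203=13  204=8  205=23  206=3

5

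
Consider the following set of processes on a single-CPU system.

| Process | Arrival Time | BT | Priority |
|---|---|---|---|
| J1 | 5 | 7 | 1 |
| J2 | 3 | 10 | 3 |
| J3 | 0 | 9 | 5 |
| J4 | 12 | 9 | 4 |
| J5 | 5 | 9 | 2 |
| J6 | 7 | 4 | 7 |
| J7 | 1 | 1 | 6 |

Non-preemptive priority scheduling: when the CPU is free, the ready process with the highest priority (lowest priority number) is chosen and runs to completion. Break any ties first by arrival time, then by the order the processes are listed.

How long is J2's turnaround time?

32

Timeline: | J3 0-9 | J1 9-16 | J5 16-25 | J2 25-35 | J4 35-44 | J7 44-45 | J6 45-49 |
Completion: J1=16  J2=35  J3=9  J4=44  J5=25  J6=49  J7=45
Turnaround(J2) = completion − arrival = 35 − 3 = 32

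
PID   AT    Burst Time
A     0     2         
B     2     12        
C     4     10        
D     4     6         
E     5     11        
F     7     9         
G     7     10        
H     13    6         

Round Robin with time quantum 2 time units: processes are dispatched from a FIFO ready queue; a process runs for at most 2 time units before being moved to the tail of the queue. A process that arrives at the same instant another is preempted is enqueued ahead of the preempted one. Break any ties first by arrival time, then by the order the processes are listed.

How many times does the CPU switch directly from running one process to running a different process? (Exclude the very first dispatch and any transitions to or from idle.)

33

Schedule: | A 0-2 | B 2-4 | C 4-6 | D 6-8 | B 8-10 | E 10-12 | C 12-14 | F 14-16 | G 16-18 | D 18-20 | B 20-22 | E 22-24 | H 24-26 | C 26-28 | F 28-30 | G 30-32 | D 32-34 | B 34-36 | E 36-38 | H 38-40 | C 40-42 | F 42-44 | G 44-46 | B 46-48 | E 48-50 | H 50-52 | C 52-54 | F 54-56 | G 56-58 | B 58-60 | E 60-62 | F 62-63 | G 63-65 | E 65-66 |
Completion: A=2  B=60  C=54  D=34  E=66  F=63  G=65  H=52
Turnaround (C−A): A=2  B=58  C=50  D=30  E=61  F=56  G=58  H=39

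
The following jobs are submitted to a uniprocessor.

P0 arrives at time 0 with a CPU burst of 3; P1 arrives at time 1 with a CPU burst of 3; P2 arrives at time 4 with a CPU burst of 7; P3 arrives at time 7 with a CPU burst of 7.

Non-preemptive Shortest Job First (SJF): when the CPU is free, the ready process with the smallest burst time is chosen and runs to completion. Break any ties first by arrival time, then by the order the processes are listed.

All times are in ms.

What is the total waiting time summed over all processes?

10

Gantt: | P0 0-3 | P1 3-6 | P2 6-13 | P3 13-20 |
Completion: P0=3  P1=6  P2=13  P3=20
Turnaround (C−A): P0=3  P1=5  P2=9  P3=13
Waiting = turnaround − burst: P0=0, P1=2, P2=2, P3=6
Total waiting = 0 + 2 + 2 + 6 = 10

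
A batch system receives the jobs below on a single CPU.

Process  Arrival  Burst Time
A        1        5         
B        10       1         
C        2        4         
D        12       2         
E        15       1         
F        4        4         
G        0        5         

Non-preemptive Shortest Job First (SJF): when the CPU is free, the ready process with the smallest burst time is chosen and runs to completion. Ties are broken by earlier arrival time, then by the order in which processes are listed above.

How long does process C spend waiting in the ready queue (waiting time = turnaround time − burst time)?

Schedule: | G 0-5 | C 5-9 | F 9-13 | B 13-14 | D 14-16 | E 16-17 | A 17-22 |
Completion: A=22  B=14  C=9  D=16  E=17  F=13  G=5
Turnaround (C−A): A=21  B=4  C=7  D=4  E=2  F=9  G=5
Waiting(C) = turnaround − burst = 7 − 4 = 3

3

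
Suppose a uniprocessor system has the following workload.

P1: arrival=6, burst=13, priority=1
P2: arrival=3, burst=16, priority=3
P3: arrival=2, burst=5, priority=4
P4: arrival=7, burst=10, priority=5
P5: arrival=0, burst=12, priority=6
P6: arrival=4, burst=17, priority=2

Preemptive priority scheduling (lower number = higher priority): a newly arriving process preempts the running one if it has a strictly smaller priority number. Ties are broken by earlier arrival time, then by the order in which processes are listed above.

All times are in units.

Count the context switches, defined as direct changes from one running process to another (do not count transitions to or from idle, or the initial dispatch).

Schedule: | P5 0-2 | P3 2-3 | P2 3-4 | P6 4-6 | P1 6-19 | P6 19-34 | P2 34-49 | P3 49-53 | P4 53-63 | P5 63-73 |
Completion: P1=19  P2=49  P3=53  P4=63  P5=73  P6=34
Turnaround (C−A): P1=13  P2=46  P3=51  P4=56  P5=73  P6=30

9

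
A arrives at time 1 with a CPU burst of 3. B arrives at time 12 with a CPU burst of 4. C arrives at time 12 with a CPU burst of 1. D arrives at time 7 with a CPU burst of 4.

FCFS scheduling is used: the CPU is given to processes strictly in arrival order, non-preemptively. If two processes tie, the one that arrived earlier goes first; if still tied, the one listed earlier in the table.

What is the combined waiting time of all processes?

4

Gantt: | idle 0-1 | A 1-4 | idle 4-7 | D 7-11 | idle 11-12 | B 12-16 | C 16-17 |
Completion: A=4  B=16  C=17  D=11
Waiting = turnaround − burst: A=0, B=0, C=4, D=0
Total waiting = 0 + 0 + 4 + 0 = 4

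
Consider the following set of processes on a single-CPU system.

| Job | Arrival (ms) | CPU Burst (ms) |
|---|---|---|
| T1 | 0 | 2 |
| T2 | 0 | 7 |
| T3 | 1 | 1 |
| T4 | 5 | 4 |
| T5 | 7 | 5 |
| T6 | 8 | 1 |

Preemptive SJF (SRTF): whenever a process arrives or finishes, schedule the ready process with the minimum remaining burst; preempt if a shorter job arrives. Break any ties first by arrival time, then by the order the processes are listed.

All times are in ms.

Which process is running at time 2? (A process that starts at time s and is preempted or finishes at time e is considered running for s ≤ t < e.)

T3

Timeline: | T1 0-2 | T3 2-3 | T2 3-5 | T4 5-9 | T6 9-10 | T2 10-15 | T5 15-20 |
Completion: T1=2  T2=15  T3=3  T4=9  T5=20  T6=10
Turnaround (C−A): T1=2  T2=15  T3=2  T4=4  T5=13  T6=2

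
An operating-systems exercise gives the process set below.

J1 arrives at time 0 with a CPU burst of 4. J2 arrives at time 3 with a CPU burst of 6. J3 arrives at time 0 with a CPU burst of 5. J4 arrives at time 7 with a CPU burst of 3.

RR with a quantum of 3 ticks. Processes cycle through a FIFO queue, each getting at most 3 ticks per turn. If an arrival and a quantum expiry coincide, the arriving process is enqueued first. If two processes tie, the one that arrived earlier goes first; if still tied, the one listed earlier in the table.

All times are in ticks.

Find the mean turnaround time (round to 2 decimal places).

Gantt: | J1 0-3 | J3 3-6 | J2 6-9 | J1 9-10 | J3 10-12 | J4 12-15 | J2 15-18 |
Completion: J1=10  J2=18  J3=12  J4=15
Turnaround (C−A): J1=10  J2=15  J3=12  J4=8
Turnaround times: J1=10, J2=15, J3=12, J4=8
Average turnaround = (10+15+12+8) / 4 = 45/4 = 11.25

11.25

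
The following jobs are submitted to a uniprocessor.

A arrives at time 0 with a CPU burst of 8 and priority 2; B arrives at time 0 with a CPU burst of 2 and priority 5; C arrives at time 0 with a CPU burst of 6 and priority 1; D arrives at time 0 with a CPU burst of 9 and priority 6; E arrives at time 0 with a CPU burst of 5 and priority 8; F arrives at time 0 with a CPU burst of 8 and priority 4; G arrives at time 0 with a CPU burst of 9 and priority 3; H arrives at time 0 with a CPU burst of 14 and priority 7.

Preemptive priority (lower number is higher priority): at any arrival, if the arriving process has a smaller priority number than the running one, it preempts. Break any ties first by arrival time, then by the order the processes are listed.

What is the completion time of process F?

Gantt: | C 0-6 | A 6-14 | G 14-23 | F 23-31 | B 31-33 | D 33-42 | H 42-56 | E 56-61 |
Completion: A=14  B=33  C=6  D=42  E=61  F=31  G=23  H=56
Turnaround (C−A): A=14  B=33  C=6  D=42  E=61  F=31  G=23  H=56

31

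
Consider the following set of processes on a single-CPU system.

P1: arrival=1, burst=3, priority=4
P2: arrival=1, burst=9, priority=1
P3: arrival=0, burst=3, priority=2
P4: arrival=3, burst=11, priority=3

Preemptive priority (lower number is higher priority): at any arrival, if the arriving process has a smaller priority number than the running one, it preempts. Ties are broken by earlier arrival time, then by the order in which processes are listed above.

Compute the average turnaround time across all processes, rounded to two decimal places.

Gantt: | P3 0-1 | P2 1-10 | P3 10-12 | P4 12-23 | P1 23-26 |
Completion: P1=26  P2=10  P3=12  P4=23
Turnaround (C−A): P1=25  P2=9  P3=12  P4=20
Turnaround times: P1=25, P2=9, P3=12, P4=20
Average turnaround = (25+9+12+20) / 4 = 66/4 = 16.50

16.50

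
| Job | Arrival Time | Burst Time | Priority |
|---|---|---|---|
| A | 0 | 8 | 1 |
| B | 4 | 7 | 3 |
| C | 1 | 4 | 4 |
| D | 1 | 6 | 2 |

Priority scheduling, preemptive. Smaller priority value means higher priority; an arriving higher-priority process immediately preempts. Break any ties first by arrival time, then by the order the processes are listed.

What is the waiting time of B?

Timeline: | A 0-8 | D 8-14 | B 14-21 | C 21-25 |
Completion: A=8  B=21  C=25  D=14
Waiting(B) = turnaround − burst = 17 − 7 = 10

10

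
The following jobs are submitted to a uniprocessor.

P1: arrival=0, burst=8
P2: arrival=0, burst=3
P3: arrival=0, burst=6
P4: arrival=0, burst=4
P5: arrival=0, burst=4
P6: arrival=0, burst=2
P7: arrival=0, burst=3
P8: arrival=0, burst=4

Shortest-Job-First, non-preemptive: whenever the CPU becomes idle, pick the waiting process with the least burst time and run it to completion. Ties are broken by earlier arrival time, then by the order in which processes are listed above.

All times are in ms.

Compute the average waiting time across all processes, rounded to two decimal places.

Schedule: | P6 0-2 | P2 2-5 | P7 5-8 | P4 8-12 | P5 12-16 | P8 16-20 | P3 20-26 | P1 26-34 |
Completion: P1=34  P2=5  P3=26  P4=12  P5=16  P6=2  P7=8  P8=20
Turnaround (C−A): P1=34  P2=5  P3=26  P4=12  P5=16  P6=2  P7=8  P8=20
Waiting times: P1=26, P2=2, P3=20, P4=8, P5=12, P6=0, P7=5, P8=16
Average waiting = (26+2+20+8+12+0+5+16) / 8 = 89/8 = 11.13

11.13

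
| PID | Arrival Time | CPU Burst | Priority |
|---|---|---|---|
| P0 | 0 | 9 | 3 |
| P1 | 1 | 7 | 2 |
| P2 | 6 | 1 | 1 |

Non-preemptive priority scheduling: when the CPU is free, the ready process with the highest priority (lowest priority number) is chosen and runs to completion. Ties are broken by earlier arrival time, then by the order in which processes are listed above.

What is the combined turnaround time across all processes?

Gantt: | P0 0-9 | P2 9-10 | P1 10-17 |
Completion: P0=9  P1=17  P2=10
Turnaround (C−A): P0=9  P1=16  P2=4
Turnaround = completion − arrival: P0=9, P1=16, P2=4
Total turnaround = 9 + 16 + 4 = 29

29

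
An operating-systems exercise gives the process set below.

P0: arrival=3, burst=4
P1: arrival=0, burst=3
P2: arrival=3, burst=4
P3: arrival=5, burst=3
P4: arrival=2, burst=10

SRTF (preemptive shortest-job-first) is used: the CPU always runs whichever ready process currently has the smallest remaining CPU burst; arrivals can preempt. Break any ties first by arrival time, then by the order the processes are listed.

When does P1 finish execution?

3

Gantt: | P1 0-3 | P0 3-7 | P3 7-10 | P2 10-14 | P4 14-24 |
Completion: P0=7  P1=3  P2=14  P3=10  P4=24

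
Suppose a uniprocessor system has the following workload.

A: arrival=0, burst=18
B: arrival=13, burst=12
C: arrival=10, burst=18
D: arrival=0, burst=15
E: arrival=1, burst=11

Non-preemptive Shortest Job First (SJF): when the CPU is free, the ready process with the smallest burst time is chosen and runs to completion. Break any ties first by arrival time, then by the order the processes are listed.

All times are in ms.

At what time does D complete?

Gantt: | D 0-15 | E 15-26 | B 26-38 | A 38-56 | C 56-74 |
Completion: A=56  B=38  C=74  D=15  E=26
Turnaround (C−A): A=56  B=25  C=64  D=15  E=25

15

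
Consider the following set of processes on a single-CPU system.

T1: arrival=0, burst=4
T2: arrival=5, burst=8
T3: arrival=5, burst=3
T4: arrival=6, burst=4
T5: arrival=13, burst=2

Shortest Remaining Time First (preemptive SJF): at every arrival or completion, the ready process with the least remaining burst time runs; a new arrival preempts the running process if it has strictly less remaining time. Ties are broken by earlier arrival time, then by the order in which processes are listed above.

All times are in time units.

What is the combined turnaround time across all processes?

Gantt: | T1 0-4 | idle 4-5 | T3 5-8 | T4 8-12 | T2 12-13 | T5 13-15 | T2 15-22 |
Completion: T1=4  T2=22  T3=8  T4=12  T5=15
Turnaround = completion − arrival: T1=4, T2=17, T3=3, T4=6, T5=2
Total turnaround = 4 + 17 + 3 + 6 + 2 = 32

32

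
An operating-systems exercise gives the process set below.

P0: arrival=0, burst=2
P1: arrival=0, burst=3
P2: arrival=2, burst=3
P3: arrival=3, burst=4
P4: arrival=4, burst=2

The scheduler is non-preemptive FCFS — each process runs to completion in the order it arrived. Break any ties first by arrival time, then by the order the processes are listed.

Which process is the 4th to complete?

P3

Timeline: | P0 0-2 | P1 2-5 | P2 5-8 | P3 8-12 | P4 12-14 |
Completion: P0=2  P1=5  P2=8  P3=12  P4=14
Turnaround (C−A): P0=2  P1=5  P2=6  P3=9  P4=10
Finish order: P0 → P1 → P2 → P3 → P4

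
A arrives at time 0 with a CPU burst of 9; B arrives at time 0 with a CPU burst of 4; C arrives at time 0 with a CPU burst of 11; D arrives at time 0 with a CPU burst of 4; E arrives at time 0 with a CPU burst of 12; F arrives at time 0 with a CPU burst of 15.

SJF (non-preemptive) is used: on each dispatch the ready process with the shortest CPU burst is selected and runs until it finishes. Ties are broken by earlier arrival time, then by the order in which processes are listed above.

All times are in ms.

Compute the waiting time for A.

Timeline: | B 0-4 | D 4-8 | A 8-17 | C 17-28 | E 28-40 | F 40-55 |
Completion: A=17  B=4  C=28  D=8  E=40  F=55
Turnaround (C−A): A=17  B=4  C=28  D=8  E=40  F=55
Waiting(A) = turnaround − burst = 17 − 9 = 8

8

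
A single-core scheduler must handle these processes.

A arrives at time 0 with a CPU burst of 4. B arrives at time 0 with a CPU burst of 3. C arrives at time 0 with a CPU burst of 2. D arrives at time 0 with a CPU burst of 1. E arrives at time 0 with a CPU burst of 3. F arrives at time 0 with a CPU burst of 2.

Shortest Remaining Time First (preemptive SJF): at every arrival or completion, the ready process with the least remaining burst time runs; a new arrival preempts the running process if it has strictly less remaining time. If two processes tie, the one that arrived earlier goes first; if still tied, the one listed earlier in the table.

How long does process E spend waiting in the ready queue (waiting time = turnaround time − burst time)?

8

Timeline: | D 0-1 | C 1-3 | F 3-5 | B 5-8 | E 8-11 | A 11-15 |
Completion: A=15  B=8  C=3  D=1  E=11  F=5
Turnaround (C−A): A=15  B=8  C=3  D=1  E=11  F=5
Waiting(E) = turnaround − burst = 11 − 3 = 8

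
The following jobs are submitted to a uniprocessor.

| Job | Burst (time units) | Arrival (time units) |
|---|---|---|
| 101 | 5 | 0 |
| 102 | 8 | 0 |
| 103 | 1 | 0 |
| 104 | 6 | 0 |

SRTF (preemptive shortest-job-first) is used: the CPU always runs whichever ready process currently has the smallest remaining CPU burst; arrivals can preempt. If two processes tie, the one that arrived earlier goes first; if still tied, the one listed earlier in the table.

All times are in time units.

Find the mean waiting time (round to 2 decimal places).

Gantt: | 103 0-1 | 101 1-6 | 104 6-12 | 102 12-20 |
Completion: 101=6  102=20  103=1  104=12
Turnaround (C−A): 101=6  102=20  103=1  104=12
Waiting times: 101=1, 102=12, 103=0, 104=6
Average waiting = (1+12+0+6) / 4 = 19/4 = 4.75

4.75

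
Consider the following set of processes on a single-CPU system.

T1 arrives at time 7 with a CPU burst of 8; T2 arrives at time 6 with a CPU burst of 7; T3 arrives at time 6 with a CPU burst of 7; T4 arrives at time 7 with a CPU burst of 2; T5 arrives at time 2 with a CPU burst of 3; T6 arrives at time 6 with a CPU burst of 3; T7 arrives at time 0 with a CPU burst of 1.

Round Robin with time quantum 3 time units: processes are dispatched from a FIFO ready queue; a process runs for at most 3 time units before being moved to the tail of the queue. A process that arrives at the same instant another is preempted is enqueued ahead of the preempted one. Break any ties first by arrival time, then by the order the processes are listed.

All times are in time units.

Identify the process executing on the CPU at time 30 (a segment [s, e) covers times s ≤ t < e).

T3

Schedule: | T7 0-1 | idle 1-2 | T5 2-5 | idle 5-6 | T2 6-9 | T3 9-12 | T6 12-15 | T1 15-18 | T4 18-20 | T2 20-23 | T3 23-26 | T1 26-29 | T2 29-30 | T3 30-31 | T1 31-33 |
Completion: T1=33  T2=30  T3=31  T4=20  T5=5  T6=15  T7=1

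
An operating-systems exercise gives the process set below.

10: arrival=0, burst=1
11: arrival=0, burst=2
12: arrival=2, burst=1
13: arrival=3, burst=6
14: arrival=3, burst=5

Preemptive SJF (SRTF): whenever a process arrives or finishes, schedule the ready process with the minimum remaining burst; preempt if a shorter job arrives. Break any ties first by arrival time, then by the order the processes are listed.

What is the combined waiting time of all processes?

Timeline: | 10 0-1 | 11 1-3 | 12 3-4 | 14 4-9 | 13 9-15 |
Completion: 10=1  11=3  12=4  13=15  14=9
Turnaround (C−A): 10=1  11=3  12=2  13=12  14=6
Waiting = turnaround − burst: 10=0, 11=1, 12=1, 13=6, 14=1
Total waiting = 0 + 1 + 1 + 6 + 1 = 9

9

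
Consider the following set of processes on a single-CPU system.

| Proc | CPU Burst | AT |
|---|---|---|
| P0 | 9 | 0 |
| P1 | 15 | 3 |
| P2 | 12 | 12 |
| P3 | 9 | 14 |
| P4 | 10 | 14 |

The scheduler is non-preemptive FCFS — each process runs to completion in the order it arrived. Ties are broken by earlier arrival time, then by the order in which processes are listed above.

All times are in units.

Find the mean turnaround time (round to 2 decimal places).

25.20

Gantt: | P0 0-9 | P1 9-24 | P2 24-36 | P3 36-45 | P4 45-55 |
Completion: P0=9  P1=24  P2=36  P3=45  P4=55
Turnaround (C−A): P0=9  P1=21  P2=24  P3=31  P4=41
Turnaround times: P0=9, P1=21, P2=24, P3=31, P4=41
Average turnaround = (9+21+24+31+41) / 5 = 126/5 = 25.20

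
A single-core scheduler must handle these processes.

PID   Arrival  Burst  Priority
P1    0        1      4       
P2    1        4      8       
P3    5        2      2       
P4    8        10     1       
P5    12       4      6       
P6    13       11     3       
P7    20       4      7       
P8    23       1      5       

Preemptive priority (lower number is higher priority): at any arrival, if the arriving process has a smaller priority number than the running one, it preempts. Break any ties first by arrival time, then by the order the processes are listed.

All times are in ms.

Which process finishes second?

P2

Gantt: | P1 0-1 | P2 1-5 | P3 5-7 | idle 7-8 | P4 8-18 | P6 18-29 | P8 29-30 | P5 30-34 | P7 34-38 |
Completion: P1=1  P2=5  P3=7  P4=18  P5=34  P6=29  P7=38  P8=30
Finish order: P1 → P2 → P3 → P4 → P6 → P8 → P5 → P7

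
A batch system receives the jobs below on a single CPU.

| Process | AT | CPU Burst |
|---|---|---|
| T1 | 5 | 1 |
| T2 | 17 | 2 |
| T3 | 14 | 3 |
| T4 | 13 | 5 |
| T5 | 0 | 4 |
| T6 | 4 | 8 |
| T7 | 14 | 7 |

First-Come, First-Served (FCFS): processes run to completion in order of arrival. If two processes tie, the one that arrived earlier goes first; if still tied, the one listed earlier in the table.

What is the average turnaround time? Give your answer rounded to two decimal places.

Schedule: | T5 0-4 | T6 4-12 | T1 12-13 | T4 13-18 | T3 18-21 | T7 21-28 | T2 28-30 |
Completion: T1=13  T2=30  T3=21  T4=18  T5=4  T6=12  T7=28
Turnaround (C−A): T1=8  T2=13  T3=7  T4=5  T5=4  T6=8  T7=14
Turnaround times: T1=8, T2=13, T3=7, T4=5, T5=4, T6=8, T7=14
Average turnaround = (8+13+7+5+4+8+14) / 7 = 59/7 = 8.43

8.43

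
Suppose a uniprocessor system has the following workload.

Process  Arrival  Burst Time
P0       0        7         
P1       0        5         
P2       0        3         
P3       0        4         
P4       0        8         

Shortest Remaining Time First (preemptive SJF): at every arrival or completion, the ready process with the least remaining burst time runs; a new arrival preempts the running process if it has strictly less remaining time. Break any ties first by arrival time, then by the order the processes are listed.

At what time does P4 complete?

27

Gantt: | P2 0-3 | P3 3-7 | P1 7-12 | P0 12-19 | P4 19-27 |
Completion: P0=19  P1=12  P2=3  P3=7  P4=27
Turnaround (C−A): P0=19  P1=12  P2=3  P3=7  P4=27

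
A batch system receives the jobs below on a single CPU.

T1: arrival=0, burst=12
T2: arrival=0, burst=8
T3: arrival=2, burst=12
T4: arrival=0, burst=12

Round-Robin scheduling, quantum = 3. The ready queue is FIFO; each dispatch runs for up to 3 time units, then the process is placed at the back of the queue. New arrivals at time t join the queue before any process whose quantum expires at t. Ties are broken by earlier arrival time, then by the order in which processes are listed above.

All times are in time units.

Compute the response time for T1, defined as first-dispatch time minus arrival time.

0

Timeline: | T1 0-3 | T2 3-6 | T4 6-9 | T3 9-12 | T1 12-15 | T2 15-18 | T4 18-21 | T3 21-24 | T1 24-27 | T2 27-29 | T4 29-32 | T3 32-35 | T1 35-38 | T4 38-41 | T3 41-44 |
Completion: T1=38  T2=29  T3=44  T4=41
Response(T1) = first start − arrival = 0 − 0 = 0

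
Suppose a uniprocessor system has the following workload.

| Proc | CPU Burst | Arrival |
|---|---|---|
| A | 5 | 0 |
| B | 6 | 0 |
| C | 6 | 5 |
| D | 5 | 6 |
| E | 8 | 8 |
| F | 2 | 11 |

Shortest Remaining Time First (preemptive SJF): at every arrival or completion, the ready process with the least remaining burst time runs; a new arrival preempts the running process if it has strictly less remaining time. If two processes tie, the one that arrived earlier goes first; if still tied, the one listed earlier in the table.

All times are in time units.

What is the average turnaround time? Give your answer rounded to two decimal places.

12.17

Timeline: | A 0-5 | B 5-11 | F 11-13 | D 13-18 | C 18-24 | E 24-32 |
Completion: A=5  B=11  C=24  D=18  E=32  F=13
Turnaround times: A=5, B=11, C=19, D=12, E=24, F=2
Average turnaround = (5+11+19+12+24+2) / 6 = 73/6 = 12.17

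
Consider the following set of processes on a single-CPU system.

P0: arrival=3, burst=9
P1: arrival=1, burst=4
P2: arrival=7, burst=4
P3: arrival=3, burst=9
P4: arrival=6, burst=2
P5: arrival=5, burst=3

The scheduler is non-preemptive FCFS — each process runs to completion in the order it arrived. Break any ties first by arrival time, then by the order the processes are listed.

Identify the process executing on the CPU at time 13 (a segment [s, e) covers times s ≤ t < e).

Schedule: | idle 0-1 | P1 1-5 | P0 5-14 | P3 14-23 | P5 23-26 | P4 26-28 | P2 28-32 |
Completion: P0=14  P1=5  P2=32  P3=23  P4=28  P5=26

P0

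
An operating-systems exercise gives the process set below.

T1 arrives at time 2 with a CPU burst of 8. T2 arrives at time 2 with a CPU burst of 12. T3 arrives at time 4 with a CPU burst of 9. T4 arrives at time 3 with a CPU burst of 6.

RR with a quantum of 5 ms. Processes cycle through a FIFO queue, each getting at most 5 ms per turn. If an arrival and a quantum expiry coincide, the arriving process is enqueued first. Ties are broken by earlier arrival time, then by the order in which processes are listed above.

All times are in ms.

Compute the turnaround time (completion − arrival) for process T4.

Timeline: | idle 0-2 | T1 2-7 | T2 7-12 | T4 12-17 | T3 17-22 | T1 22-25 | T2 25-30 | T4 30-31 | T3 31-35 | T2 35-37 |
Completion: T1=25  T2=37  T3=35  T4=31
Turnaround(T4) = completion − arrival = 31 − 3 = 28

28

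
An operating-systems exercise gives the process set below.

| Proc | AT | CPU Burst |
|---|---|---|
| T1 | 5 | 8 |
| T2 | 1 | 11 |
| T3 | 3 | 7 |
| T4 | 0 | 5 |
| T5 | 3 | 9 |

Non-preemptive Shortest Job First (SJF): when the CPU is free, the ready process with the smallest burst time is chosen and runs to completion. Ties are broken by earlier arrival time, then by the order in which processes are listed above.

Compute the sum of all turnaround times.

94

Timeline: | T4 0-5 | T3 5-12 | T1 12-20 | T5 20-29 | T2 29-40 |
Completion: T1=20  T2=40  T3=12  T4=5  T5=29
Turnaround (C−A): T1=15  T2=39  T3=9  T4=5  T5=26
Turnaround = completion − arrival: T1=15, T2=39, T3=9, T4=5, T5=26
Total turnaround = 15 + 39 + 9 + 5 + 26 = 94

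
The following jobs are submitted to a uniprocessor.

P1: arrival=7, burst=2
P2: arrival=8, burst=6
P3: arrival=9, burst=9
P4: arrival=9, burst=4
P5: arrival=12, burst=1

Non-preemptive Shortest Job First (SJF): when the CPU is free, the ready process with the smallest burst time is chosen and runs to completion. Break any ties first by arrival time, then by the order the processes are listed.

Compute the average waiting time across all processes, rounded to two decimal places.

Timeline: | idle 0-7 | P1 7-9 | P4 9-13 | P5 13-14 | P2 14-20 | P3 20-29 |
Completion: P1=9  P2=20  P3=29  P4=13  P5=14
Waiting times: P1=0, P2=6, P3=11, P4=0, P5=1
Average waiting = (0+6+11+0+1) / 5 = 18/5 = 3.60

3.60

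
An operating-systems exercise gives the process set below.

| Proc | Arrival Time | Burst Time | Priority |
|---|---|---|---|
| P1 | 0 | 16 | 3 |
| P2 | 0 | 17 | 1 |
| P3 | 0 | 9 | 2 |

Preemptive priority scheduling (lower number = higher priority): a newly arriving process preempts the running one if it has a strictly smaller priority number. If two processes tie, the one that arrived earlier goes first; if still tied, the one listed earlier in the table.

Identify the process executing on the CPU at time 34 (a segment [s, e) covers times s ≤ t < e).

Schedule: | P2 0-17 | P3 17-26 | P1 26-42 |
Completion: P1=42  P2=17  P3=26
Turnaround (C−A): P1=42  P2=17  P3=26

P1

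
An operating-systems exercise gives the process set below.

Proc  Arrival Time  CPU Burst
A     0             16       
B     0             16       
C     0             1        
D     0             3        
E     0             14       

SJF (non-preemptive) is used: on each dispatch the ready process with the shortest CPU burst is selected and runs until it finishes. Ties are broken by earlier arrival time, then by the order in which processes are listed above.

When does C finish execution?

Schedule: | C 0-1 | D 1-4 | E 4-18 | A 18-34 | B 34-50 |
Completion: A=34  B=50  C=1  D=4  E=18
Turnaround (C−A): A=34  B=50  C=1  D=4  E=18

1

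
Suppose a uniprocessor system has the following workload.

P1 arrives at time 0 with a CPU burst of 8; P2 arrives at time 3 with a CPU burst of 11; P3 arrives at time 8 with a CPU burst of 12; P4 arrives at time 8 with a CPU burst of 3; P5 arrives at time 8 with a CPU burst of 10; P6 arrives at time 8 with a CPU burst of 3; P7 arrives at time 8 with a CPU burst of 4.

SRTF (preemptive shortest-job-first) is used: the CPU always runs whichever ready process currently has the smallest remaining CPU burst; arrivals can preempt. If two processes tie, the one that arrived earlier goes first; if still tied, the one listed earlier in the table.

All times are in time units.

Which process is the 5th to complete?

Schedule: | P1 0-8 | P4 8-11 | P6 11-14 | P7 14-18 | P5 18-28 | P2 28-39 | P3 39-51 |
Completion: P1=8  P2=39  P3=51  P4=11  P5=28  P6=14  P7=18
Turnaround (C−A): P1=8  P2=36  P3=43  P4=3  P5=20  P6=6  P7=10
Finish order: P1 → P4 → P6 → P7 → P5 → P2 → P3

P5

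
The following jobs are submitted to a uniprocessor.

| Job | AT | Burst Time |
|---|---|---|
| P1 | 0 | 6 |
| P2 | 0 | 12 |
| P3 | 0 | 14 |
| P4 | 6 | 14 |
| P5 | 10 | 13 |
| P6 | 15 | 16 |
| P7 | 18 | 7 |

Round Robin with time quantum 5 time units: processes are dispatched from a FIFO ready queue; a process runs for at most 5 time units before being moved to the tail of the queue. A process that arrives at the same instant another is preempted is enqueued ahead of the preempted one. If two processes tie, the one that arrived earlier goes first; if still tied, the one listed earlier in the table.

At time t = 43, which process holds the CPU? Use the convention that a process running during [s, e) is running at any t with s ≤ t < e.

Gantt: | P1 0-5 | P2 5-10 | P3 10-15 | P1 15-16 | P4 16-21 | P5 21-26 | P2 26-31 | P6 31-36 | P3 36-41 | P7 41-46 | P4 46-51 | P5 51-56 | P2 56-58 | P6 58-63 | P3 63-67 | P7 67-69 | P4 69-73 | P5 73-76 | P6 76-82 |
Completion: P1=16  P2=58  P3=67  P4=73  P5=76  P6=82  P7=69

P7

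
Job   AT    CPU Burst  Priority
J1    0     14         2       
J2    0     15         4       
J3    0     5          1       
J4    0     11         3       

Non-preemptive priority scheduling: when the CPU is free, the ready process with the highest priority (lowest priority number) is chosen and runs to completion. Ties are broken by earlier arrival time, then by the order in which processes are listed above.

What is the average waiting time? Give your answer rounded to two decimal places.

Schedule: | J3 0-5 | J1 5-19 | J4 19-30 | J2 30-45 |
Completion: J1=19  J2=45  J3=5  J4=30
Waiting times: J1=5, J2=30, J3=0, J4=19
Average waiting = (5+30+0+19) / 4 = 54/4 = 13.50

13.50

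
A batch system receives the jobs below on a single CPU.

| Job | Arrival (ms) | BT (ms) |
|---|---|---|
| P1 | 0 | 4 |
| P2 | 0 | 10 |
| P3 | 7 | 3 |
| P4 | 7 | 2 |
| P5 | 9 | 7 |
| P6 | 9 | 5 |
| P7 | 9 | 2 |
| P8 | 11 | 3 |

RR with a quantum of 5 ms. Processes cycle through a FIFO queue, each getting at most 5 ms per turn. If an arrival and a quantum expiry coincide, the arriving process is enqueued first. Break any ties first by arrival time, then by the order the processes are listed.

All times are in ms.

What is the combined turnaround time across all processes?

129

Schedule: | P1 0-4 | P2 4-9 | P3 9-12 | P4 12-14 | P5 14-19 | P6 19-24 | P7 24-26 | P2 26-31 | P8 31-34 | P5 34-36 |
Completion: P1=4  P2=31  P3=12  P4=14  P5=36  P6=24  P7=26  P8=34
Turnaround (C−A): P1=4  P2=31  P3=5  P4=7  P5=27  P6=15  P7=17  P8=23
Turnaround = completion − arrival: P1=4, P2=31, P3=5, P4=7, P5=27, P6=15, P7=17, P8=23
Total turnaround = 4 + 31 + 5 + 7 + 27 + 15 + 17 + 23 = 129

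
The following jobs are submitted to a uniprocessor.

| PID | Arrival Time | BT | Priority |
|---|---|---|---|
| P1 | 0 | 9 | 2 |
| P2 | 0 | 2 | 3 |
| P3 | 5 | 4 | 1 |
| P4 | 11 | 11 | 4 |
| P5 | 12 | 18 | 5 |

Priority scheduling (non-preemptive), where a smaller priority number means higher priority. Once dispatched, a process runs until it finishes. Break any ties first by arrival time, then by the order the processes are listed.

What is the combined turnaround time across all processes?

Gantt: | P1 0-9 | P3 9-13 | P2 13-15 | P4 15-26 | P5 26-44 |
Completion: P1=9  P2=15  P3=13  P4=26  P5=44
Turnaround = completion − arrival: P1=9, P2=15, P3=8, P4=15, P5=32
Total turnaround = 9 + 15 + 8 + 15 + 32 = 79

79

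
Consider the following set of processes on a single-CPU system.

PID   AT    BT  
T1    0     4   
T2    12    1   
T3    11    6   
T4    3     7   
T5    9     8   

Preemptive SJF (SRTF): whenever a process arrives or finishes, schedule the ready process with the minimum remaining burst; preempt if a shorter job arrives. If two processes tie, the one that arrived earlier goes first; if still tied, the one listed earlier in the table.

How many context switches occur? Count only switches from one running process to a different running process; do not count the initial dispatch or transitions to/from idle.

Gantt: | T1 0-4 | T4 4-11 | T3 11-12 | T2 12-13 | T3 13-18 | T5 18-26 |
Completion: T1=4  T2=13  T3=18  T4=11  T5=26
Turnaround (C−A): T1=4  T2=1  T3=7  T4=8  T5=17

5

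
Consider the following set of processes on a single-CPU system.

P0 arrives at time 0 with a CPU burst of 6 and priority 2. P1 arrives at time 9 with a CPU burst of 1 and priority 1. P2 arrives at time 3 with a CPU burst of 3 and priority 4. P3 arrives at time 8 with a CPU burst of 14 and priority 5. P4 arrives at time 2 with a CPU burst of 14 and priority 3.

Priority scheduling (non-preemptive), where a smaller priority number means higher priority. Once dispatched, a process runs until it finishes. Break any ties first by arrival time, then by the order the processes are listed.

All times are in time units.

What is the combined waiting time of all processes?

Schedule: | P0 0-6 | P4 6-20 | P1 20-21 | P2 21-24 | P3 24-38 |
Completion: P0=6  P1=21  P2=24  P3=38  P4=20
Turnaround (C−A): P0=6  P1=12  P2=21  P3=30  P4=18
Waiting = turnaround − burst: P0=0, P1=11, P2=18, P3=16, P4=4
Total waiting = 0 + 11 + 18 + 16 + 4 = 49

49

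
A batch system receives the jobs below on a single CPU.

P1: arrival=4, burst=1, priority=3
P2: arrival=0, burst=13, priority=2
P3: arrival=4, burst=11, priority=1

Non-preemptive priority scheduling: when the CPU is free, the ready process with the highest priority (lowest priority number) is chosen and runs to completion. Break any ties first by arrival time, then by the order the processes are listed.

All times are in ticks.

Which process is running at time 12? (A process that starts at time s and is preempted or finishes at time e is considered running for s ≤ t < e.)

Schedule: | P2 0-13 | P3 13-24 | P1 24-25 |
Completion: P1=25  P2=13  P3=24
Turnaround (C−A): P1=21  P2=13  P3=20

P2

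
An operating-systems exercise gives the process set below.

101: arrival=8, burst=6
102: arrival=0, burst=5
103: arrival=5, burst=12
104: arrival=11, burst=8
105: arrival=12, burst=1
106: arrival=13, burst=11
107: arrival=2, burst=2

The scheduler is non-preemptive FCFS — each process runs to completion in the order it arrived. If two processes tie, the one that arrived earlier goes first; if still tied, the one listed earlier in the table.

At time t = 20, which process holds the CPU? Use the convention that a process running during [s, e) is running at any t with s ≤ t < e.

101

Gantt: | 102 0-5 | 107 5-7 | 103 7-19 | 101 19-25 | 104 25-33 | 105 33-34 | 106 34-45 |
Completion: 101=25  102=5  103=19  104=33  105=34  106=45  107=7
Turnaround (C−A): 101=17  102=5  103=14  104=22  105=22  106=32  107=5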